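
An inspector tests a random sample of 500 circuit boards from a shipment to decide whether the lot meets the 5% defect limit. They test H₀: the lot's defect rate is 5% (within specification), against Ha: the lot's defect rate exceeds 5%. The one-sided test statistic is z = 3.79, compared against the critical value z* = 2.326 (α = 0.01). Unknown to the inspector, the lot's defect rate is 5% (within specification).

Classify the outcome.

Since z = 3.79 > z* = 2.326, H₀ is rejected.
H₀ is true (actually the lot's defect rate is 5% (within specification)).
Rejecting a true H₀ is a Type I error.

Type I error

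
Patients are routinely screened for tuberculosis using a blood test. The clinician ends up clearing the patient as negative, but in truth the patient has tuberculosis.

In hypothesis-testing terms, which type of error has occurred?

Type II error

The null hypothesis here is that the patient does not have tuberculosis.
'Clearing the patient as negative' corresponds to failing to reject H₀.
H₀ was not rejected but H₀ is false — a Type II error (false negative).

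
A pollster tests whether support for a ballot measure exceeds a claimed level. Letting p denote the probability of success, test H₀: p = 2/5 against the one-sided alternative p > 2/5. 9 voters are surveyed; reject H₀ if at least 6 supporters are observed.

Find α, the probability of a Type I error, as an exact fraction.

194048/1953125

The Type I error probability is α = P(S ≥ 6) computed under H₀, where S ~ Binomial(9, 2/5).
P(S ≥ 6) = Σ_{j=6}^{9} C(9,j)·(2/5)^j·(3/5)^{9-j} = 194048/1953125.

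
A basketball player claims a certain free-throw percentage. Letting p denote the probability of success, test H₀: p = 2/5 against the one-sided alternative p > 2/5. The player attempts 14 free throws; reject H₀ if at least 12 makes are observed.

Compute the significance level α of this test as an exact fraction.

Under H₀, Y ~ Binomial(14, 2/5), and α = P(Y ≥ 12).
Summing C(14,j)(2/5)^j(3/5)^{14−j} for j = 12,…,14 gives 3715072/6103515625.

3715072/6103515625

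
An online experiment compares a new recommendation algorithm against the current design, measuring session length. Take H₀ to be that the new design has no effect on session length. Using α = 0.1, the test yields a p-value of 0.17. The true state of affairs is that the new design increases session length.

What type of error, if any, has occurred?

Type II error

Since p = 0.17 ≥ α = 0.1, H₀ is not rejected.
H₀ is false (actually the new design increases session length).
Failing to reject a false H₀ is a Type II error.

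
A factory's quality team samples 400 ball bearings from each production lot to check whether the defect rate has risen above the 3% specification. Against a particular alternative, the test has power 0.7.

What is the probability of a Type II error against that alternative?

0.3

Power = 1 − β, so β = 1 − 0.7 = 0.3.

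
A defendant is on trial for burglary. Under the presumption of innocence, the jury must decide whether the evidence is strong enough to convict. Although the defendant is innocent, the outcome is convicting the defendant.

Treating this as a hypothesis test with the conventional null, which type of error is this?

Type I error

The null hypothesis here is that the defendant is innocent.
'Convicting the defendant' corresponds to rejecting H₀.
H₀ was rejected but H₀ is true — a Type I error (false positive).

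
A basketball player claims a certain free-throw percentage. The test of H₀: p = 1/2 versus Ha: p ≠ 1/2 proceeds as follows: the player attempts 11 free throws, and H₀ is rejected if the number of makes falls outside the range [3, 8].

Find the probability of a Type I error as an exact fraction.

The significance level is the null-hypothesis probability of the rejection region {≤2} ∪ {≥9}.
Each tail has probability (1 + 11 + 55)/2048; doubling gives α = 134/2048 = 67/1024.

67/1024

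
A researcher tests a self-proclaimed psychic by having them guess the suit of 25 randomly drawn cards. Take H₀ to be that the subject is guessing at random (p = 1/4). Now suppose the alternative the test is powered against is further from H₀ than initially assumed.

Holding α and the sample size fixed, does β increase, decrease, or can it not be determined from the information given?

It decreases.

The further the true parameter sits from the null value, the more of the Ha sampling distribution falls in the rejection region.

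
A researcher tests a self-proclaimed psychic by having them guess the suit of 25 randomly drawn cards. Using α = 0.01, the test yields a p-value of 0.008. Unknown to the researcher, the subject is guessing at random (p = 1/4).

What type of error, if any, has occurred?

Type I error

The conventional null hypothesis is that the subject is guessing at random (p = 1/4).
Since p = 0.008 < α = 0.01, H₀ is rejected.
H₀ is true (actually the subject is guessing at random (p = 1/4)).
Rejecting a true H₀ is a Type I error.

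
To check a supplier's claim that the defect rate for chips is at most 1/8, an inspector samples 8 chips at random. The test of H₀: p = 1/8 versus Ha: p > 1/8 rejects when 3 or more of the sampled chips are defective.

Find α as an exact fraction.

α = P(reject H₀ | H₀ true) = P(X ≥ 3 | p = 1/8), X ~ Binomial(8, 1/8).
Computing the lower-tail complement: 1 − 15647317/16777216 = 1129899/16777216.

1129899/16777216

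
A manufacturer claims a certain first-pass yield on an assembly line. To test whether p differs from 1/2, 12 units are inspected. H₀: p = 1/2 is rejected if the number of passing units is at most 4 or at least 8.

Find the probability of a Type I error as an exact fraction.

Under H₀, X ~ Binomial(12, 1/2); α is the probability of landing in either tail, P(X ≤ 4) + P(X ≥ 8).
The two tails are symmetric, so α = 2·(1 + 12 + 66 + 220 + 495)/2^12 = 1588/4096 = 397/1024.

397/1024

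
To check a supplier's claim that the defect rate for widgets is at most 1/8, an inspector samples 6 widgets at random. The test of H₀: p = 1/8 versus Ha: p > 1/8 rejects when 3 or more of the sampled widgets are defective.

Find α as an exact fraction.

The significance level is the probability, assuming p = 1/8, of seeing 3 or more defectives in 6 draws.
Via the complement, α = 1 − Σ_{j=0}^{2} C(6,j)(1/8)^j(7/8)^{6-j} = 3819/131072.

3819/131072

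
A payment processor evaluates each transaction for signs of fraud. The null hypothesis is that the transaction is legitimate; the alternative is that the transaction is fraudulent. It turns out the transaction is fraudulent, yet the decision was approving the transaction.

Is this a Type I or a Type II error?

Type II error

'Approving the transaction' corresponds to failing to reject H₀.
H₀ was not rejected but H₀ is false — a Type II error (false negative).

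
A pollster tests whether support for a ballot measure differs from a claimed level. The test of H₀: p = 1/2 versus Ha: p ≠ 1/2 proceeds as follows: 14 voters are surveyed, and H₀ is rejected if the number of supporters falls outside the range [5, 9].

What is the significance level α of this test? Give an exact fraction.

1471/8192

The significance level is the null-hypothesis probability of the rejection region {≤4} ∪ {≥10}.
The two tails are symmetric, so α = 2·(1 + 14 + 91 + 364 + 1001)/2^14 = 2942/16384 = 1471/8192.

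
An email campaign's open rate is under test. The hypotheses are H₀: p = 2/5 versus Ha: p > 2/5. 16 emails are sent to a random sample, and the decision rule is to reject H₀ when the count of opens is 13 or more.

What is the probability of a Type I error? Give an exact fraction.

Under H₀, X ~ Binomial(16, 2/5), and α = P(X ≥ 13).
Summing C(16,j)(2/5)^j(3/5)^{16−j} for j = 13,…,16 gives 28639232/30517578125.

28639232/30517578125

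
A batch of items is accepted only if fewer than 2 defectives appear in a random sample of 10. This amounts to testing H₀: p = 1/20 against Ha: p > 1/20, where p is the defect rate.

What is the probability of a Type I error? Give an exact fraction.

882056764409/10240000000000

α = P(reject H₀ | H₀ true) = P(X ≥ 2 | p = 1/20), X ~ Binomial(10, 1/20).
Via the complement, α = 1 − Σ_{j=0}^{1} C(10,j)(1/20)^j(19/20)^{10-j} = 882056764409/10240000000000.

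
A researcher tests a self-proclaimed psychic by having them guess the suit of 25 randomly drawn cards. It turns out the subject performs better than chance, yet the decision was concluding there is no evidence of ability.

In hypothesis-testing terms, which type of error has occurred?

The null hypothesis here is that the subject is guessing at random (p = 1/4).
'Concluding there is no evidence of ability' corresponds to failing to reject H₀.
H₀ was not rejected but H₀ is false — a Type II error (false negative).

Type II error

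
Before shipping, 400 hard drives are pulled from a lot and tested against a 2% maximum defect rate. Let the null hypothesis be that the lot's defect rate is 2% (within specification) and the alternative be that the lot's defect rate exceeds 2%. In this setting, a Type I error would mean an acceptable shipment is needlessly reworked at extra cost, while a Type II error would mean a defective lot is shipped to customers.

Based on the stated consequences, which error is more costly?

Type II error

The Type II consequence (a defective lot is shipped to customers) is more severe than the Type I consequence (an acceptable shipment is needlessly reworked at extra cost).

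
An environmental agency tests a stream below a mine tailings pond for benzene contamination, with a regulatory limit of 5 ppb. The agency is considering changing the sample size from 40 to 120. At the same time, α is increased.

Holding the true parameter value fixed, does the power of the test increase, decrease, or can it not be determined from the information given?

Increasing n separates the H₀ and Ha sampling distributions, so under Ha fewer outcomes land in the acceptance region. A larger α widens the rejection region, so when the alternative is true more outcomes lead to rejection — failing to reject becomes less likely. Both changes push β in the same direction.
Since power = 1 − β and β decreases, power increases.

It increases.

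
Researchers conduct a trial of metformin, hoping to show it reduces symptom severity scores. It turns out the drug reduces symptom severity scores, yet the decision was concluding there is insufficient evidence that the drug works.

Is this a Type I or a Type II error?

The null hypothesis here is that the drug has no effect on symptom severity scores.
'Concluding there is insufficient evidence that the drug works' corresponds to failing to reject H₀.
H₀ was not rejected but H₀ is false — a Type II error (false negative).

Type II error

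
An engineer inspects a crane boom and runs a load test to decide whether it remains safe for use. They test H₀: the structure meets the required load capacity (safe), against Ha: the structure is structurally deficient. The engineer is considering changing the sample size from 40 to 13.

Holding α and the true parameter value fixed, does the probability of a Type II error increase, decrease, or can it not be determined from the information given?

It increases.

Reducing n widens both sampling distributions, so the test has less ability to distinguish Ha from H₀.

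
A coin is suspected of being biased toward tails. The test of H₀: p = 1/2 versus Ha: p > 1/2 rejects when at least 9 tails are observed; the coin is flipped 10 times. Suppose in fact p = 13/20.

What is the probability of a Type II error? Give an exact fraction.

Under the alternative p = 13/20, Y ~ Binomial(10, 13/20); β is the probability the test does not reject, P(Y < 9).
Adding the binomial probabilities P(Y=0)+…+P(Y=8) at p = 13/20 gives 9359826552041/10240000000000.

9359826552041/10240000000000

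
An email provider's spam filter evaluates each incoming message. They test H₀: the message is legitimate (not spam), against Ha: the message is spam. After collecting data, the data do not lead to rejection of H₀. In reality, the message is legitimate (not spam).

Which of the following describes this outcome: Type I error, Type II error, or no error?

No error (correct decision).

The test retained a true H₀ — the decision matches the true state.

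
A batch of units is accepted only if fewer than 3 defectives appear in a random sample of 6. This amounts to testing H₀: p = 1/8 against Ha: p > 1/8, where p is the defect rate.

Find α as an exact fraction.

The significance level is the probability, assuming p = 1/8, of seeing 3 or more defectives in 6 draws.
Computing the lower-tail complement: 1 − 127253/131072 = 3819/131072.

3819/131072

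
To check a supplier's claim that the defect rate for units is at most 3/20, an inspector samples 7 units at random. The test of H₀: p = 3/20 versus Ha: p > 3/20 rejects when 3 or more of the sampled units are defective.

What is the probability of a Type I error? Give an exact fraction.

18883881/256000000

α = P(reject H₀ | H₀ true) = P(S ≥ 3 | p = 3/20), S ~ Binomial(7, 3/20).
Computing the lower-tail complement: 1 − 237116119/256000000 = 18883881/256000000.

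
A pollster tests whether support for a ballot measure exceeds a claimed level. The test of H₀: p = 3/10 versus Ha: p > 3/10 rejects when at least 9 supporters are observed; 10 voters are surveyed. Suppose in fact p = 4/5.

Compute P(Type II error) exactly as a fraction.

6095609/9765625

β = P(fail to reject H₀ | Ha true) = P(S ≤ 8 | p = 4/5), S ~ Binomial(10, 4/5).
Equivalently, β = 1 − P(S ≥ 9) = 6095609/9765625.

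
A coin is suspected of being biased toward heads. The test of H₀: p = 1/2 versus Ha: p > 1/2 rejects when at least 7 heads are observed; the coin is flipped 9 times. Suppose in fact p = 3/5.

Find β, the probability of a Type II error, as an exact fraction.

Under the alternative p = 3/5, Y ~ Binomial(9, 3/5); β is the probability the test does not reject, P(Y < 7).
Summing C(9,j)·(3/5)^j·(2/5)^{9-j} for j = 0..6 gives 1500416/1953125.

1500416/1953125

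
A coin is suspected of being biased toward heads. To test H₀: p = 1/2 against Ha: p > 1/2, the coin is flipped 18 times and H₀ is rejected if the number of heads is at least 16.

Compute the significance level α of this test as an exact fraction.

The Type I error probability is α = P(Y ≥ 16) computed under H₀, where Y ~ Binomial(18, 1/2).
That's C(18,16) + C(18,17) + C(18,18) over 2^18, i.e. (153 + 18 + 1)/262144 = 172/262144 = 43/65536.

43/65536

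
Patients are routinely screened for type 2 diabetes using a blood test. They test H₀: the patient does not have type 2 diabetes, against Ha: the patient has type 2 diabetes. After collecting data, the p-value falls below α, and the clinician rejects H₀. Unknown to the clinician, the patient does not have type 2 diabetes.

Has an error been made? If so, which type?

Type I error

H₀ was rejected, but H₀ is actually true.
Rejecting a true null hypothesis is a Type I error (false positive).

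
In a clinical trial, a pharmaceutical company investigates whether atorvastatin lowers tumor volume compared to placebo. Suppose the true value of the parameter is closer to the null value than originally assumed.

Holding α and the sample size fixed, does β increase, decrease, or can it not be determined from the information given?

It increases.

A smaller departure from H₀ means the test statistic under Ha is distributed closer to where it would be under H₀; rejection becomes less likely.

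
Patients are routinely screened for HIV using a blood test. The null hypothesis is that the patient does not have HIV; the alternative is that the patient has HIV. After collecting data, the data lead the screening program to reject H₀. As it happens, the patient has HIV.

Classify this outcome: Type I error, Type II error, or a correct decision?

The test rejected a false H₀ — the decision matches the true state.

No error (correct decision).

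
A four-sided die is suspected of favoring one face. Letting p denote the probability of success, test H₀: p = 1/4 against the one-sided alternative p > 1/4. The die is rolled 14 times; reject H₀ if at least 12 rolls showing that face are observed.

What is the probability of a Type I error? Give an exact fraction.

The Type I error probability is α = P(Y ≥ 12) computed under H₀, where Y ~ Binomial(14, 1/4).
Summing C(14,j)(1/4)^j(3/4)^{14−j} for j = 12,…,14 gives 431/134217728.

431/134217728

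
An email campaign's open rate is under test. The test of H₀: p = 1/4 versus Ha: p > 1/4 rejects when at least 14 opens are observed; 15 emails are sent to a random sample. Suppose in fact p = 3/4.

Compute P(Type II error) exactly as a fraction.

493824191/536870912

β = P(fail to reject H₀ | Ha true) = P(Y ≤ 13 | p = 3/4), Y ~ Binomial(15, 3/4).
Adding the binomial probabilities P(Y=0)+…+P(Y=13) at p = 3/4 gives 493824191/536870912.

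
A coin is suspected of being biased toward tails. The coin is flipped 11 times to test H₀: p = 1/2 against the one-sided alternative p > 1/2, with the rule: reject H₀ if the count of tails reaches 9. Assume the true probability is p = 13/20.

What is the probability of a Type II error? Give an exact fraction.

32762721984671/40960000000000

β = P(fail to reject H₀ | Ha true) = P(X ≤ 8 | p = 13/20), X ~ Binomial(11, 13/20).
Adding the binomial probabilities P(X=0)+…+P(X=8) at p = 13/20 gives 32762721984671/40960000000000.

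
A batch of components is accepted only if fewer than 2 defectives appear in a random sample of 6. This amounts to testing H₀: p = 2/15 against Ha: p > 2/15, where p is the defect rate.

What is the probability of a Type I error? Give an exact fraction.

Under H₀, K ~ Binomial(6, 2/15); the Type I error rate is P(K ≥ 2).
Computing the lower-tail complement: 1 − 371293/455625 = 84332/455625.

84332/455625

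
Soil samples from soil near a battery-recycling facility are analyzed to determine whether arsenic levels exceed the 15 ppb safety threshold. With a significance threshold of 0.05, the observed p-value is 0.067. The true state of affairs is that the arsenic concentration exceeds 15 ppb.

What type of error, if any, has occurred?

The conventional null hypothesis is that the arsenic concentration is at or below 15 ppb (safe).
Since p = 0.067 ≥ α = 0.05, H₀ is not rejected.
H₀ is false (actually the arsenic concentration exceeds 15 ppb).
Failing to reject a false H₀ is a Type II error.

Type II error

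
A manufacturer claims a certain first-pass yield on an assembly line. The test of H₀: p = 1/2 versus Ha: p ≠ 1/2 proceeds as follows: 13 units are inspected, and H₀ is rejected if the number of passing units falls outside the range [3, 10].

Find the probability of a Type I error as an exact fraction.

23/1024

Under H₀, X ~ Binomial(13, 1/2); α is the probability of landing in either tail, P(X ≤ 2) + P(X ≥ 11).
By symmetry, α = 2·P(X ≤ 2) = 2·(1 + 13 + 78)/8192 = 184/8192 = 23/1024.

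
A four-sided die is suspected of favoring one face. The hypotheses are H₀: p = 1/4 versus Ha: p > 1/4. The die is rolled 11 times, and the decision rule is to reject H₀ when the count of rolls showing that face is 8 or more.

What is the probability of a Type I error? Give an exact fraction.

623/524288

Under H₀, S ~ Binomial(11, 1/4), and α = P(S ≥ 8).
P(S ≥ 8) = Σ_{j=8}^{11} C(11,j)·(1/4)^j·(3/4)^{11-j} = 623/524288.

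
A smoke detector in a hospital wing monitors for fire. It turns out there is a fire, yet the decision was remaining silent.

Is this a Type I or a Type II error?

Type II error

The null hypothesis here is that there is no fire.
'Remaining silent' corresponds to failing to reject H₀.
H₀ was not rejected but H₀ is false — a Type II error (false negative).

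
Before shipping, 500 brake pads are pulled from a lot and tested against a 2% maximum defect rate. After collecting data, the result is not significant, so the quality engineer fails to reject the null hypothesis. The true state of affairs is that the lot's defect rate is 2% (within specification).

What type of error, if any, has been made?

Neither — the decision is correct.

The conventional null hypothesis here is that the lot's defect rate is 2% (within specification).
The test retained a true H₀ — the decision matches the true state.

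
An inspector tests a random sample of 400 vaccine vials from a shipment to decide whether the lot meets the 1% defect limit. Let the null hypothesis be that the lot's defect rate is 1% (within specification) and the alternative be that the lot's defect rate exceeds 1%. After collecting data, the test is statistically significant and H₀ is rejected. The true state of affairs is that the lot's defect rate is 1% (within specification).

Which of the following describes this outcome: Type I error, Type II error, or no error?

H₀ was rejected, but H₀ is actually true.
Rejecting a true null hypothesis is a Type I error (false positive).

Type I error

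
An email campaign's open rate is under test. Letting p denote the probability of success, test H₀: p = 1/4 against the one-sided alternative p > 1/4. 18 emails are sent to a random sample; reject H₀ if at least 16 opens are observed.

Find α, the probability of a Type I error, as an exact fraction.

179/8589934592

α = P(reject H₀ | H₀ true) = P(S ≥ 16 | p = 1/4), with S ~ Binomial(18, 1/4).
Adding the binomial terms for j = 16 through 18 with p = 1/4 yields 179/8589934592.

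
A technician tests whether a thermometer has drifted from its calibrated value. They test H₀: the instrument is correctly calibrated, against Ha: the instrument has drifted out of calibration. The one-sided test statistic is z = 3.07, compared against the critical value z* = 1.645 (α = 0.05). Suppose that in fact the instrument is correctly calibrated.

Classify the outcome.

Since z = 3.07 > z* = 1.645, H₀ is rejected.
H₀ is true (actually the instrument is correctly calibrated).
Rejecting a true H₀ is a Type I error.

Type I error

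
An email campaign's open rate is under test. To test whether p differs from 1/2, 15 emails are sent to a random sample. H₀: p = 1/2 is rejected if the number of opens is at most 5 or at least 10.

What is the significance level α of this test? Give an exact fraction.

Under H₀, K ~ Binomial(15, 1/2); α is the probability of landing in either tail, P(K ≤ 5) + P(K ≥ 10).
Each tail has probability (1 + 15 + 105 + 455 + 1365 + 3003)/32768; doubling gives α = 9888/32768 = 309/1024.

309/1024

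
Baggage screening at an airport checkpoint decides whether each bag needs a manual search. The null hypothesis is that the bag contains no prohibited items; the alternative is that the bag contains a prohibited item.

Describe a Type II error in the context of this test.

A Type II error is failing to reject H₀ when H₀ is false.
Here that means letting the bag through when actually the bag contains a prohibited item.

A Type II error would mean concluding that the bag contains no prohibited items (or at least failing to establish that the bag contains a prohibited item) when in fact the bag contains a prohibited item.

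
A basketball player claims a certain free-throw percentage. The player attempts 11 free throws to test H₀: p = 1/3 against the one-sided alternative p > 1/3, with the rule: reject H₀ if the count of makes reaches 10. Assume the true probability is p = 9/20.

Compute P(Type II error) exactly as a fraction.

20434671802787/20480000000000

Under the alternative p = 9/20, S ~ Binomial(11, 9/20); β is the probability the test does not reject, P(S < 10).
Summing C(11,j)·(9/20)^j·(11/20)^{11-j} for j = 0..9 gives 20434671802787/20480000000000.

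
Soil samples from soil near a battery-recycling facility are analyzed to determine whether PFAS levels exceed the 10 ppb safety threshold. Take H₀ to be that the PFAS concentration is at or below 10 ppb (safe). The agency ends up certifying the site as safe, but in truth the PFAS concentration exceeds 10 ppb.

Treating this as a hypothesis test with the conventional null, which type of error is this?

'Certifying the site as safe' corresponds to failing to reject H₀.
H₀ was not rejected but H₀ is false — a Type II error (false negative).

Type II error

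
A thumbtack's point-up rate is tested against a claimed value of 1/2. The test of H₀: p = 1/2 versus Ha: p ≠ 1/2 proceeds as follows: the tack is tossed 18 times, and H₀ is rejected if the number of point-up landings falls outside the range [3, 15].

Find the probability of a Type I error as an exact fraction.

43/32768

α = P(Y ≤ 2 or Y ≥ 16 | p = 1/2), Y ~ Binomial(18, 1/2).
Each tail has probability (1 + 18 + 153)/262144; doubling gives α = 344/262144 = 43/32768.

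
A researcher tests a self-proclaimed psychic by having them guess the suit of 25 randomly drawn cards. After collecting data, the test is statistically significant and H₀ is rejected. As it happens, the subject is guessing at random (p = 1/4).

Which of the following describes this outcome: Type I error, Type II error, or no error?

The conventional null hypothesis here is that the subject is guessing at random (p = 1/4).
H₀ was rejected, but H₀ is actually true.
Rejecting a true null hypothesis is a Type I error (false positive).

Type I error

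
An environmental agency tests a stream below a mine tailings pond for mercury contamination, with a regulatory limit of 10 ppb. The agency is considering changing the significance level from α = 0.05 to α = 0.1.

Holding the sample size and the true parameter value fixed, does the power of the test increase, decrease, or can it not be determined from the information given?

It increases.

With a larger α the critical value moves toward the center, so more of the Ha sampling distribution lies in the rejection region.
Since power = 1 − β and β decreases, power increases.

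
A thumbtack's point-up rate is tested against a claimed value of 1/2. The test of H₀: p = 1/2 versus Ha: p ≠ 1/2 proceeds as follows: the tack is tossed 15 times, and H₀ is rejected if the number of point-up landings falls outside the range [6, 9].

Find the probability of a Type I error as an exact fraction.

309/1024

α = P(S ≤ 5 or S ≥ 10 | p = 1/2), S ~ Binomial(15, 1/2).
The two tails are symmetric, so α = 2·(1 + 15 + 105 + 455 + 1365 + 3003)/2^15 = 9888/32768 = 309/1024.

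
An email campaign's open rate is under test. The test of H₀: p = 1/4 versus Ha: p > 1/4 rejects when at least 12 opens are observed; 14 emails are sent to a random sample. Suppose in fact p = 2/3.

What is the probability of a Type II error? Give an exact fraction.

A Type II error is failing to reject when Ha holds: with p = 2/3, β = P(Y ≤ 11).
Summing C(14,j)·(2/3)^j·(1/3)^{14-j} for j = 0..11 gives 1426387/1594323.

1426387/1594323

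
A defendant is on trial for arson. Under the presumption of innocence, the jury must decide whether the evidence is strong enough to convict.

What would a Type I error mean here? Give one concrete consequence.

With the conventional null hypothesis that the defendant is innocent:
A Type I error is rejecting H₀ when H₀ is true.
Here that means convicting the defendant when actually the defendant is innocent.

A Type I error would mean concluding that the defendant is guilty when in fact the defendant is innocent. Consequence: an innocent person is convicted and punished.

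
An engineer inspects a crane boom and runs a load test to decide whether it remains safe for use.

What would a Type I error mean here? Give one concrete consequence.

With the conventional null hypothesis that the structure meets the required load capacity (safe):
A Type I error is rejecting H₀ when H₀ is true.
Here that means closing the structure for repairs when actually the structure meets the required load capacity (safe).

A Type I error would mean concluding that the structure is structurally deficient when in fact the structure meets the required load capacity (safe). Consequence: a sound structure is closed unnecessarily, at significant cost and disruption.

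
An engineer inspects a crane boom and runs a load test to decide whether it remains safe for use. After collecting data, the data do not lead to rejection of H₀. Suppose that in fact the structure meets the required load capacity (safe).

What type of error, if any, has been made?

No error (correct decision).

The conventional null hypothesis here is that the structure meets the required load capacity (safe).
The test retained a true H₀ — the decision matches the true state.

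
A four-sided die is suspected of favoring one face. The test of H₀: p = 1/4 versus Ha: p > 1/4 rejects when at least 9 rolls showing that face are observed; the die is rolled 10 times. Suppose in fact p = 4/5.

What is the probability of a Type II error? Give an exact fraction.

A Type II error is failing to reject when Ha holds: with p = 4/5, β = P(Y ≤ 8).
Equivalently, β = 1 − P(Y ≥ 9) = 6095609/9765625.

6095609/9765625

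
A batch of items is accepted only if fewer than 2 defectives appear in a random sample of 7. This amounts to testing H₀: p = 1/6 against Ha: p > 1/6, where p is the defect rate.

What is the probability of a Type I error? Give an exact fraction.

α = P(reject H₀ | H₀ true) = P(Y ≥ 2 | p = 1/6), Y ~ Binomial(7, 1/6).
α = 1 − P(Y ≤ 1) = 1 − 15625/23328 = 7703/23328.

7703/23328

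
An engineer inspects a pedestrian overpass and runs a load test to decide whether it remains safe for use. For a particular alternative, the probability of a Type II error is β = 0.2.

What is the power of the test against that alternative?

0.8

Power = 1 − β = 1 − 0.2 = 0.8.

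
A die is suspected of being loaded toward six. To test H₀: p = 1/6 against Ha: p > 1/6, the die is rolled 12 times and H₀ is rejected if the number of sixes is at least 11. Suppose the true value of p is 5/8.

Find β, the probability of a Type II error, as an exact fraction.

66717523611/68719476736

β = P(fail to reject H₀ | Ha true) = P(K ≤ 10 | p = 5/8), K ~ Binomial(12, 5/8).
Equivalently, β = 1 − P(K ≥ 11) = 66717523611/68719476736.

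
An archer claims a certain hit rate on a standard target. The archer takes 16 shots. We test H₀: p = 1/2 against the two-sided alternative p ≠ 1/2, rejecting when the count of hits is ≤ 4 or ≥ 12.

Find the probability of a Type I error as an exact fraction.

2517/32768

The significance level is the null-hypothesis probability of the rejection region {≤4} ∪ {≥12}.
By symmetry, α = 2·P(X ≤ 4) = 2·(1 + 16 + 120 + 560 + 1820)/65536 = 5034/65536 = 2517/32768.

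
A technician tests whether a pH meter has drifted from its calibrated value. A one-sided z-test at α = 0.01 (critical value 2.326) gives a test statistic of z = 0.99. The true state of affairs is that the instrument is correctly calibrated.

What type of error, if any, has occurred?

The conventional null hypothesis is that the instrument is correctly calibrated.
Since z = 0.99 ≤ z* = 2.326, H₀ is not rejected.
H₀ is true (actually the instrument is correctly calibrated).
The decision matches the true state — no error.

No error — this is a correct decision.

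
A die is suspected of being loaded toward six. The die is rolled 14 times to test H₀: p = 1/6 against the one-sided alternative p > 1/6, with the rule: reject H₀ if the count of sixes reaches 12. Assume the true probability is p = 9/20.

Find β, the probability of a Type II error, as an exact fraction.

817437922121895041/819200000000000000

β = P(fail to reject H₀ | Ha true) = P(Y ≤ 11 | p = 9/20), Y ~ Binomial(14, 9/20).
Summing C(14,j)·(9/20)^j·(11/20)^{14-j} for j = 0..11 gives 817437922121895041/819200000000000000.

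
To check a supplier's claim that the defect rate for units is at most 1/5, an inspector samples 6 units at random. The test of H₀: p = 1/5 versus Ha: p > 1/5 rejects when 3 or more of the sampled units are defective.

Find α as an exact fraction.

The significance level is the probability, assuming p = 1/5, of seeing 3 or more defectives in 6 draws.
α = 1 − P(S ≤ 2) = 1 − 2816/3125 = 309/3125.

309/3125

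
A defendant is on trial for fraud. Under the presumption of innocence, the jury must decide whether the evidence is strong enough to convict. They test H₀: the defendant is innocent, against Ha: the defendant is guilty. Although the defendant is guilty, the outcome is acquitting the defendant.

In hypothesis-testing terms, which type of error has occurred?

Type II error

'Acquitting the defendant' corresponds to failing to reject H₀.
H₀ was not rejected but H₀ is false — a Type II error (false negative).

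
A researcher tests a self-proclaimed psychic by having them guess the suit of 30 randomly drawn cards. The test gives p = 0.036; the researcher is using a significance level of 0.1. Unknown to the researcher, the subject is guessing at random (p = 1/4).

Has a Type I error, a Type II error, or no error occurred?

The conventional null hypothesis is that the subject is guessing at random (p = 1/4).
Since p = 0.036 < α = 0.1, H₀ is rejected.
H₀ is true (actually the subject is guessing at random (p = 1/4)).
Rejecting a true H₀ is a Type I error.

Type I error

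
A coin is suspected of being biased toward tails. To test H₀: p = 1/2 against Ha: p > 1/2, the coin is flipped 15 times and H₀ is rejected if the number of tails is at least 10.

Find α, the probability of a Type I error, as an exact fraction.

Under H₀, Y ~ Binomial(15, 1/2), and α = P(Y ≥ 10).
Summing the upper tail: (3003 + 1365 + 455 + 105 + 15 + 1) / 2^15 = 4944/32768 = 309/2048.

309/2048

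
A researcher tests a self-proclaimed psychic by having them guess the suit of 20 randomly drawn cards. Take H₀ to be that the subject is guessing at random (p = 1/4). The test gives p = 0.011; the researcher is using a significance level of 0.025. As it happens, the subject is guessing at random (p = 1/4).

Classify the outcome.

Since p = 0.011 < α = 0.025, H₀ is rejected.
H₀ is true (actually the subject is guessing at random (p = 1/4)).
Rejecting a true H₀ is a Type I error.

Type I error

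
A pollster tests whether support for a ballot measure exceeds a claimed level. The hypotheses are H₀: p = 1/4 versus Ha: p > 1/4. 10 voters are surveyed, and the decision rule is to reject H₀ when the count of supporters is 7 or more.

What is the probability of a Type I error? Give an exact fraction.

919/262144

The Type I error probability is α = P(S ≥ 7) computed under H₀, where S ~ Binomial(10, 1/4).
Adding the binomial terms for j = 7 through 10 with p = 1/4 yields 919/262144.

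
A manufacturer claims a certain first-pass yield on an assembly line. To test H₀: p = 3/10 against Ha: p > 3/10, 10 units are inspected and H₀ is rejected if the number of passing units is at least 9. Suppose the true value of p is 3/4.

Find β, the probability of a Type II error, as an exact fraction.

792697/1048576

A Type II error is failing to reject when Ha holds: with p = 3/4, β = P(K ≤ 8).
Adding the binomial probabilities P(K=0)+…+P(K=8) at p = 3/4 gives 792697/1048576.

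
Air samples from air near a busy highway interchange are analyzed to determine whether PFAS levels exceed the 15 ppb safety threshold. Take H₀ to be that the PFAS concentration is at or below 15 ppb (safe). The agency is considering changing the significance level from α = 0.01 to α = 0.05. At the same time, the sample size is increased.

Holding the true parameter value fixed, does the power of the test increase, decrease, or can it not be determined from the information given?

Relaxing α lowers the evidence threshold; under Ha, outcomes that previously fell short now trigger rejection. Increasing n separates the H₀ and Ha sampling distributions, so under Ha fewer outcomes land in the acceptance region. Both changes push β in the same direction.
Since power = 1 − β and β decreases, power increases.

It increases.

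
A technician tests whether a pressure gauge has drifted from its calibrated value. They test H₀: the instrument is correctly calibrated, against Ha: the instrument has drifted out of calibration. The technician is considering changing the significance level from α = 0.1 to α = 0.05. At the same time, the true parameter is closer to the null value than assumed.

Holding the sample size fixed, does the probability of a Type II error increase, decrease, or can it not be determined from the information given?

It increases.

Lowering α raises the bar for rejection; under Ha, the test now fails to reject on outcomes it previously would have rejected. When the true parameter is near the null value, the test has a harder time distinguishing Ha from H₀. Both changes push β in the same direction.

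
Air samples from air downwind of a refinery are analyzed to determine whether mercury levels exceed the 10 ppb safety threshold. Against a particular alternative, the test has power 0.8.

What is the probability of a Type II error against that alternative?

Power = 1 − β, so β = 1 − 0.8 = 0.2.

0.2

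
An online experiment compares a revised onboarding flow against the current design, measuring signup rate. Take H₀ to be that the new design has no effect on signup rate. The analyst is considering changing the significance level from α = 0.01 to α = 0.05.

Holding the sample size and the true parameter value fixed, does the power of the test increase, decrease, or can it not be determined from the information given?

It increases.

Relaxing α lowers the evidence threshold; under Ha, outcomes that previously fell short now trigger rejection.
Since power = 1 − β and β decreases, power increases.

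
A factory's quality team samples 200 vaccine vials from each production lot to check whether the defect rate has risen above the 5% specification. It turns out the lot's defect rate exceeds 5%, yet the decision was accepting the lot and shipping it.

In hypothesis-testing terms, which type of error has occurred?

Type II error

The null hypothesis here is that the lot's defect rate is 5% (within specification).
'Accepting the lot and shipping it' corresponds to failing to reject H₀.
H₀ was not rejected but H₀ is false — a Type II error (false negative).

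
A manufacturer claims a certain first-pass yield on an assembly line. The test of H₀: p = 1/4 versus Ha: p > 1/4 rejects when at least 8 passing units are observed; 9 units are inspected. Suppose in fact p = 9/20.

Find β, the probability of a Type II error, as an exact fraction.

126837738533/128000000000

β = P(fail to reject H₀ | Ha true) = P(X ≤ 7 | p = 9/20), X ~ Binomial(9, 9/20).
Adding the binomial probabilities P(X=0)+…+P(X=7) at p = 9/20 gives 126837738533/128000000000.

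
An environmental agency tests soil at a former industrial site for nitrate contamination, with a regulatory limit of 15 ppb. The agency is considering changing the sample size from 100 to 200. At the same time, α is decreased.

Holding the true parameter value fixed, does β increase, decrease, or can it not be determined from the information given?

Cannot be determined from the information given.

The first change alone would make β decrease; the second alone would make β increase. Which effect dominates depends on the magnitudes, which are not given.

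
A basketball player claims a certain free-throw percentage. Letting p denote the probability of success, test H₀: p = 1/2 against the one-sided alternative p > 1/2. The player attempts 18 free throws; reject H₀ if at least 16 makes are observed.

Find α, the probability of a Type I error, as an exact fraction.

43/65536

The Type I error probability is α = P(Y ≥ 16) computed under H₀, where Y ~ Binomial(18, 1/2).
P(Y ≥ 16) = [C(18,16) + C(18,17) + C(18,18)] / 2^18 = (153 + 18 + 1) / 262144 = 172/262144 = 43/65536.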